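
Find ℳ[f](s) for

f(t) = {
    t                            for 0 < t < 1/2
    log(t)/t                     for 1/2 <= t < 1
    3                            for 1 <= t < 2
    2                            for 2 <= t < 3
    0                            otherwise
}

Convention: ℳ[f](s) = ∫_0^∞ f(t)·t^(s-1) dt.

(2*2**(2*s)*(s + 1)*(s**2 - 2*s + 1) - 2*2**s*s*(s + 1) - 6*2**s*(s + 1)*(s**2 - 2*s + 1) + 4*6**s*(s + 1)*(s**2 - 2*s + 1) + 4*s**2*(s + 1)*log(2) - 4*s*(s + 1)*log(2) + 4*s*(s + 1) + s*(s**2 - 2*s + 1))/(2*2**s*s*(s + 1)*(s**2 - 2*s + 1))
  Re(s) > -1

f breaks at 1/2, 1, 2 into 4 integrals to sum
over [0, 1/2), the kernel integral of t enters the sum
the [1/2, 1) slice contributes ∫ log(t)/t·t^(s-1) dt
on [1, 2) integrate f = 3 against the kernel
∫ 2·t^(s-1) over [2, 3)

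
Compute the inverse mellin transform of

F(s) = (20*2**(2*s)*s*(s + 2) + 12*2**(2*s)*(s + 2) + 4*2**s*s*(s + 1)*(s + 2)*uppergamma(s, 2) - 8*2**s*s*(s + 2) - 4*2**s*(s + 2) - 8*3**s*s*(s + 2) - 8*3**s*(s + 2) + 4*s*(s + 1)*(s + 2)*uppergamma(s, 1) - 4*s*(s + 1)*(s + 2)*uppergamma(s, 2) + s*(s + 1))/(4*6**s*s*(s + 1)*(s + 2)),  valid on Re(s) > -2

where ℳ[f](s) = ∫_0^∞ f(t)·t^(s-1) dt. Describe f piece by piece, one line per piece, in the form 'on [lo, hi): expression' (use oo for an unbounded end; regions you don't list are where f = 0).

on [0, 1/6): 9*t**2
on [1/6, 1/3): exp(-6*t)
on [1/3, 1/2): 3*t + 1
on [1/2, 2/3): 3*t + 3
on [2/3, oo): exp(-3*t)

the common scale on t comes off first: t**2 on [0, 1/2); exp(-2*t) on [1/2, 1); t + 1 on [1, 3/2); …
f breaks at 1/6, 1/3, 1/2, 2/3 into 5 integrals to sum
on [0, 1/6) integrate f = 9*t**2 against the kernel
∫ over [1/6, 1/3) of exp(-6*t)·t^(s-1) joins the sum
∫ (3*t + 1)·t^(s-1) over [1/3, 1/2)
segment [1/2, 2/3) carries (3*t + 3); integrate it
for t in [2/3, ∞): the term is ∫ exp(-3*t)·t^(s-1)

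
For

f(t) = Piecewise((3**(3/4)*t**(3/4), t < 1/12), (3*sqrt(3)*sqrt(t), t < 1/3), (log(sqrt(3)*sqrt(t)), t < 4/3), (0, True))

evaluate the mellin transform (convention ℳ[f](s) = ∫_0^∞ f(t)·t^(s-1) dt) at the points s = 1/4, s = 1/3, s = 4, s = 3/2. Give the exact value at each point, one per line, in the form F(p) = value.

F(1/4) = sqrt(2)*3**(3/4)*(-72 + 32*log(2) + 49*sqrt(2))/24
F(1/3) = 2**(1/3)*3**(2/3)*(-390*2**(1/3) - 78 + 10*sqrt(2) + 260*2**(1/3)*log(2) + 351*2**(2/3))/260
F(4) = -5609/62208 + sqrt(2)/393984 + 64*log(2)/81
F(3/2) = sqrt(3)*(-43 + 4*sqrt(2) + 1536*log(2))/2592

reversing the common scale on t: t**(3/4) on [0, 1/4); 3*sqrt(t) on [1/4, 1); log(sqrt(t)) on [1, 4)
peel off the power substitution: t**(3/2) on [0, 1/2); 3*t on [1/2, 1); log(t) on [1, 2)
breakpoints 1/12, 1/3: one integral from each of the 3 segments
for t in [0, 1/12): the term is ∫ 3**(3/4)*t**(3/4)·t^(s-1)
the [1/12, 1/3) slice contributes ∫ 3*sqrt(3)*sqrt(t)·t^(s-1) dt
for t in [1/3, 4/3): the term is ∫ log(sqrt(3)*sqrt(t))·t^(s-1)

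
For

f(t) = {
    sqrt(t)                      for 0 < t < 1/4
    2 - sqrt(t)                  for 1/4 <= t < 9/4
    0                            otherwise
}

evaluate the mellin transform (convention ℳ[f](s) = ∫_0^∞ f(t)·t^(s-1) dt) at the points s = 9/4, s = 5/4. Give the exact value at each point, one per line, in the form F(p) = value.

F(9/4) = sqrt(2)*(-26 + 1377*sqrt(3))/1584
F(5/4) = -9*sqrt(2)/70 + 117*sqrt(6)/140

the power substitution comes off first: t on [0, 1/2); 2 - t on [1/2, 3/2)
slice at 1/4, transform all 2 pieces, and sum them
∫ sqrt(t)·t^(s-1) over [0, 1/4)
on [1/4, 9/4): add ∫ (2 - sqrt(t))·t^(s-1) dt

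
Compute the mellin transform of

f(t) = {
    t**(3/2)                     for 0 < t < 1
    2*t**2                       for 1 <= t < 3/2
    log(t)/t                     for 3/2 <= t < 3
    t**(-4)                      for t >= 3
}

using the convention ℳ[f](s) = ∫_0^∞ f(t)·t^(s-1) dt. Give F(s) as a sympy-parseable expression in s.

(324*2**s*(s - 4)*(s + 2)*(s**2 - 2*s + 1) - 324*2**s*(s - 4)*(2*s + 3)*(s**2 - 2*s + 1) - 108*3**s*s*(s - 4)*(s + 2)*(2*s + 3)*log(3) + 108*3**s*s*(s - 4)*(s + 2)*(2*s + 3)*log(2) - 108*3**s*(s - 4)*(s + 2)*(2*s + 3)*log(2) + 108*3**s*(s - 4)*(s + 2)*(2*s + 3) + 108*3**s*(s - 4)*(s + 2)*(2*s + 3)*log(3) + 729*3**s*(s - 4)*(2*s + 3)*(s**2 - 2*s + 1) + 54*6**s*s*(s - 4)*(s + 2)*(2*s + 3)*log(3) - 54*6**s*(s - 4)*(s + 2)*(2*s + 3)*log(3) - 54*6**s*(s - 4)*(s + 2)*(2*s + 3) - 2*6**s*(s + 2)*(2*s + 3)*(s**2 - 2*s + 1))/(162*2**s*(s - 4)*(s + 2)*(2*s + 3)*(s**2 - 2*s + 1))
  -3/2 < Re(s) < 4

f breaks at 1, 3/2, 3 into 4 integrals to sum
segment [0, 1) carries t**(3/2); integrate it
segment 1 to 3/2 holds 2*t**2; add its integral
for t in [3/2, 3): the term is ∫ log(t)/t·t^(s-1)
for t in [3, ∞): the term is ∫ t**(-4)·t^(s-1)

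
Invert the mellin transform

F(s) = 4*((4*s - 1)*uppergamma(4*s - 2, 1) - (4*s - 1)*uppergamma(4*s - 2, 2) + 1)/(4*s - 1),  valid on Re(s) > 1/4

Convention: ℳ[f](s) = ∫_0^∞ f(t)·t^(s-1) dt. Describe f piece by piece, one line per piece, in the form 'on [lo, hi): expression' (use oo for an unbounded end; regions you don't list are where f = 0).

on [0, 1): t**(-1/4)
on [1, 16): exp(-t**(1/4))/sqrt(t)

invert the power substitution to get 1/sqrt(t) on [0, 1); exp(-sqrt(t))/t on [1, 4)
the shared t-power comes off first: sqrt(t) on [0, 1); exp(-sqrt(t)) on [1, 4)
undo the power substitution: t on [0, 1); exp(-t) on [1, 2)
treat the 2 regions marked off by 1 separately and sum
on [0, 1): add ∫ t**(-1/4)·t^(s-1) dt
∫ exp(-t**(1/4))/sqrt(t)·t^(s-1) over [1, 16)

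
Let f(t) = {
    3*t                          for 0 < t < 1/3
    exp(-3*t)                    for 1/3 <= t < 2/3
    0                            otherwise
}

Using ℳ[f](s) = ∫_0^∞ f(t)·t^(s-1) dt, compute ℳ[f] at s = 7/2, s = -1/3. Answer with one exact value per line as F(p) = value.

remove the common scale on t first: t on [0, 1); exp(-t) on [1, 2)
the 2 pieces separated at 1/3 each add one integral
[0, 1/3) adds the kernel integral of 3*t
segment [1/3, 2/3) carries exp(-3*t); integrate it

F(7/2) = sqrt(3)*(-918*sqrt(2) + (-135*sqrt(pi)*erfc(sqrt(2)) + 16 + 135*sqrt(pi)*erfc(1))*exp(2) + 522*E)*exp(-2)/5832
F(-1/3) = 3**(1/3)*(-uppergamma(-1/3, 2) + uppergamma(-1/3, 1) + 3/2)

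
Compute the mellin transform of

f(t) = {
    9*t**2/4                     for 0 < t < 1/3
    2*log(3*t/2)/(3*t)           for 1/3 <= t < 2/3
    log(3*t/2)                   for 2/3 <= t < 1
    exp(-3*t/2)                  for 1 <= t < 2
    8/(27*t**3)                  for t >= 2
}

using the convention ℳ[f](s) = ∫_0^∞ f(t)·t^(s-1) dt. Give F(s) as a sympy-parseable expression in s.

back out the common scale on t: t**2 on [0, 1/2); log(t)/t on [1/2, 1); log(t) on [1, 3/2); …
split f at 1/3, 2/3, 1, 2: ℳ[f](s) collects 5 kernel integrals
on [0, 1/3) integrate f = 9*t**2/4 against the kernel
for t in [1/3, 2/3): the term is ∫ 2*log(3*t/2)/(3*t)·t^(s-1)
for t in [2/3, 1): the term is ∫ log(3*t/2)·t^(s-1)
on [1, 2): add ∫ exp(-3*t/2)·t^(s-1) dt
on [2, ∞) integrate f = 8/(27*t**3) against the kernel

(108*2**s*s**2*(s - 3)*(s + 2)*(s**2 - 2*s + 1)*uppergamma(s, 3/2) - 108*2**s*s**2*(s - 3)*(s + 2)*(s**2 - 2*s + 1)*uppergamma(s, 3) - 108*2**s*s**2*(s - 3)*(s + 2) + 108*2**s*(s - 3)*(s + 2)*(s**2 - 2*s + 1) - 108*3**s*s*(s - 3)*(s + 2)*(s**2 - 2*s + 1)*log(2) + 108*3**s*s*(s - 3)*(s + 2)*(s**2 - 2*s + 1)*log(3) - 108*3**s*(s - 3)*(s + 2)*(s**2 - 2*s + 1) - 4*6**s*s**2*(s + 2)*(s**2 - 2*s + 1) + 216*s**3*(s - 3)*(s + 2)*log(2) - 216*s**2*(s - 3)*(s + 2)*log(2) + 216*s**2*(s - 3)*(s + 2) + 27*s**2*(s - 3)*(s**2 - 2*s + 1))/(108*3**s*s**2*(s - 3)*(s + 2)*(s**2 - 2*s + 1))
  -2 < Re(s) < 3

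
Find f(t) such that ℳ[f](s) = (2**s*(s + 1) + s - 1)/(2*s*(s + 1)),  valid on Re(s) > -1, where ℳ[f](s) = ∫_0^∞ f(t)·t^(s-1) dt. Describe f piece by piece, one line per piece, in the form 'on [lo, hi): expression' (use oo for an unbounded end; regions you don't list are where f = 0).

on [0, 1): t
on [1, 2): 1/2

integrate the 2 segments split at 1, then add the results
for t in [0, 1): the term is ∫ t·t^(s-1)
on [1, 2) integrate f = 1/2 against the kernel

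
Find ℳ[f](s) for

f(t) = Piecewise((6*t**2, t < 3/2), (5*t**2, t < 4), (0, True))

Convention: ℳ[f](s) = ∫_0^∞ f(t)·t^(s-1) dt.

(320*2**(2*s) + 9*(3/2)**s)/(4*(s + 2))
  Re(s) > -2

f breaks at 3/2 into 2 integrals to sum
the [0, 3/2) slice contributes ∫ 6*t**2·t^(s-1) dt
∫ 5*t**2·t^(s-1) over [3/2, 4)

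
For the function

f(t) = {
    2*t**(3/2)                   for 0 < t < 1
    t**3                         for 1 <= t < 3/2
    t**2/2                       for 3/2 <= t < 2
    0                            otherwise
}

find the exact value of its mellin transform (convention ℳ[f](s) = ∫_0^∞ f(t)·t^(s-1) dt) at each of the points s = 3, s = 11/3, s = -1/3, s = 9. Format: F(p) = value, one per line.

F(3) = 26593/5760
F(11/3) = 147/620 + 22599*2**(1/3)*3**(2/3)/43520 + 48*2**(2/3)/17
F(-1/3) = 63*2**(1/3)*3**(2/3)/320 + 3*2**(2/3)/5 + 75/56
F(9) = 126255883/1261568

breakpoints 1, 3/2: one integral from each of the 3 segments
over [0, 1), the kernel integral of 2*t**(3/2) enters the sum
the [1, 3/2) slice contributes ∫ t**3·t^(s-1) dt
segment 3/2 to 2 holds t**2/2; add its integral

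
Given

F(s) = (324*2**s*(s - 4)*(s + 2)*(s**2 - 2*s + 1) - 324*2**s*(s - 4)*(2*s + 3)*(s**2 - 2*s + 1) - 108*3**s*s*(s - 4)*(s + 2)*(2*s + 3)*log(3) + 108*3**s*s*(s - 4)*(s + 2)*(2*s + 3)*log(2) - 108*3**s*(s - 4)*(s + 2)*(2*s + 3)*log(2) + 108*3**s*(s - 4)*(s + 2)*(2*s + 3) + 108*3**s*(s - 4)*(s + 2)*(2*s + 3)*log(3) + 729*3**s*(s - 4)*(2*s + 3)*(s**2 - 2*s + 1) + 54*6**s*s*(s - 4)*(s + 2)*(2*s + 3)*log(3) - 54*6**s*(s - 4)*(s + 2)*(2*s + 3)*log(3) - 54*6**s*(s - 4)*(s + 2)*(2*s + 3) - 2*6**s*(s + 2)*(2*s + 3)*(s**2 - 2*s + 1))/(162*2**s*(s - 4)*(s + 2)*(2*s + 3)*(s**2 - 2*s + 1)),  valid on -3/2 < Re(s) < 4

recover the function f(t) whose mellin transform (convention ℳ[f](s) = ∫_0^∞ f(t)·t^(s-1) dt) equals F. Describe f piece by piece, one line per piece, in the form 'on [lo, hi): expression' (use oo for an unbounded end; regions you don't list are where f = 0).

on [0, 1): t**(3/2)
on [1, 3/2): 2*t**2
on [3/2, 3): log(t)/t
on [3, oo): t**(-4)

slice at 1, 3/2, 3, transform all 4 pieces, and sum them
on [0, 1) integrate f = t**(3/2) against the kernel
piece [1, 3/2): integrate 2*t**2 against the kernel
segment 3/2 to 3 holds log(t)/t; add its integral
over [3, ∞), the kernel integral of t**(-4) enters the sum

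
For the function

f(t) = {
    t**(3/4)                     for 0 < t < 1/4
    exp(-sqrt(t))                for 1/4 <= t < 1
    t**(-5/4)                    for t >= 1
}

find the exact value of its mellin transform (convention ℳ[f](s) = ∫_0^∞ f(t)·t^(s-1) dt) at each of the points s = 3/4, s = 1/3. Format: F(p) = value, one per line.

F(3/4) = -2*exp(-1) - sqrt(pi)*erfc(1) + sqrt(pi)*erfc(sqrt(2)/2) + sqrt(2)*exp(-1/2) + 25/12
F(1/3) = -2*uppergamma(2/3, 1) + 3*2**(5/6)/26 + 12/11 + 2*uppergamma(2/3, 1/2)

the power substitution comes off first: t**(3/2) on [0, 1/2); exp(-t) on [1/2, 1); t**(-5/2) on [1, ∞)
along the cuts 1/4, 1, ℳ[f](s) splits into 3 integrals
for t in [0, 1/4): the term is ∫ t**(3/4)·t^(s-1)
∫ over [1/4, 1) of exp(-sqrt(t))·t^(s-1) joins the sum
on [1, ∞) integrate f = t**(-5/4) against the kernel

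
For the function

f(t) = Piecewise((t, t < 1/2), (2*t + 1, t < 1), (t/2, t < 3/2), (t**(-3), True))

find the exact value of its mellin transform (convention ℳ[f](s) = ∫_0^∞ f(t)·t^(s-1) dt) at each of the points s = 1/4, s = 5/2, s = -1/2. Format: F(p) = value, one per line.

split f at 1/2, 1, 3/2: ℳ[f](s) collects 4 kernel integrals
between 0 and 1/2 the integrand is t·t^(s-1)
on [1/2, 1): add ∫ (2*t + 1)·t^(s-1) dt
between 1 and 3/2 the integrand is t/2·t^(s-1)
on [3/2, ∞): add ∫ t**(-3)·t^(s-1) dt

F(1/4) = 2**(3/4)*(-6534 + 1051*3**(1/4) + 7722*2**(1/4))/2970
F(5/2) = -19*sqrt(2)/280 + 29/35 + 305*sqrt(6)/336
F(-1/2) = 1 + 599*sqrt(6)/1134 + sqrt(2)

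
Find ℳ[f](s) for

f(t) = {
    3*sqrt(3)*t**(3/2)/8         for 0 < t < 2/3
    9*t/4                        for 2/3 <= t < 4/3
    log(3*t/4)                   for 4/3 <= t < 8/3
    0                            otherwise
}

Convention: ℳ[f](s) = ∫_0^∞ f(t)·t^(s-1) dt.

peel off the common scale on t: sqrt(2)*t**(3/2)/4 on [0, 1); 3*t/2 on [1, 2); log(t/2) on [2, 4)
the common scale on t comes off first: t**(3/2) on [0, 1/2); 3*t on [1/2, 1); log(t) on [1, 2)
decompose at 2/3, 4/3; ℳ[f](s) sums the 3 pieces' integrals
piece [0, 2/3): integrate 3*sqrt(3)*t**(3/2)/8 against the kernel
over [2/3, 4/3), the kernel integral of 9*t/4 enters the sum
over [4/3, 8/3), the kernel integral of log(3*t/4) enters the sum

(2*2**(2*s)*s*(s + 1)*(2*s + 3)*log(2) - 2*2**(2*s)*(s + 1)*(2*s + 3) + 6*2**s*s**2*(2*s + 3) + 2*2**s*(s + 1)*(2*s + 3) + sqrt(2)*s**2*(s + 1) - 3*s**2*(2*s + 3))/(2*(3/2)**s*s**2*(s + 1)*(2*s + 3))
  Re(s) > -3/2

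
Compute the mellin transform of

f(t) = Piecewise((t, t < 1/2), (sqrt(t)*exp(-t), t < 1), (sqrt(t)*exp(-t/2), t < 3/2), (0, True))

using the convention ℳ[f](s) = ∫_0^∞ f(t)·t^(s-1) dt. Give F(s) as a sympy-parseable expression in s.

2**(-s - 3/2)*(2**(s + 3/2)*(s + 1)*uppergamma(s + 1/2, 1/2) - 2**(s + 3/2)*(s + 1)*uppergamma(s + 1/2, 1) + 2**(2*s + 2)*(s + 1)*uppergamma(s + 1/2, 1/2) - 2**(2*s + 2)*(s + 1)*uppergamma(s + 1/2, 3/4) + sqrt(2))/(s + 1)
  Re(s) > -1

invert the shared t-power to get sqrt(t) on [0, 1/2); exp(-t) on [1/2, 1); exp(-t/2) on [1, 3/2)
treat the 3 regions marked off by 1/2, 1 separately and sum
on [0, 1/2) integrate f = t against the kernel
for t in [1/2, 1): the term is ∫ sqrt(t)*exp(-t)·t^(s-1)
on [1, 3/2) integrate f = sqrt(t)*exp(-t/2) against the kernel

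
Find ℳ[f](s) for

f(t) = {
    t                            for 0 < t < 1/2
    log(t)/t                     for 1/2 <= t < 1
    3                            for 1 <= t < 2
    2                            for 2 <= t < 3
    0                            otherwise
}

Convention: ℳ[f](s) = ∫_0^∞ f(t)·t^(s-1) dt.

(2*2**(2*s)*(s + 1)*(s**2 - 2*s + 1) - 2*2**s*s*(s + 1) - 6*2**s*(s + 1)*(s**2 - 2*s + 1) + 4*6**s*(s + 1)*(s**2 - 2*s + 1) + 4*s**2*(s + 1)*log(2) - 4*s*(s + 1)*log(2) + 4*s*(s + 1) + s*(s**2 - 2*s + 1))/(2*2**s*s*(s + 1)*(s**2 - 2*s + 1))
  Re(s) > -1

f breaks at 1/2, 1, 2 into 4 integrals to sum
segment 0 to 1/2 holds t; add its integral
on [1/2, 1): add ∫ log(t)/t·t^(s-1) dt
over [1, 2), the kernel integral of 3 enters the sum
the [2, 3) slice contributes ∫ 2·t^(s-1) dt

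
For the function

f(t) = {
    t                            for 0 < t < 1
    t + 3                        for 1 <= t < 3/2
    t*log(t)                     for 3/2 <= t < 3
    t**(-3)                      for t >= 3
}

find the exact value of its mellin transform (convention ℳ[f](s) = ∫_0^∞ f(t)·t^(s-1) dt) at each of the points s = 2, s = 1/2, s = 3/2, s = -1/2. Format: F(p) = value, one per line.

F(2) = 17/24 + 9*log(2)/8 + 63*log(3)/8
F(1/2) = -6 - 178*sqrt(3)/135 + log(2**(sqrt(6)/2)*3**(-sqrt(6)/2 + 2*sqrt(3))) + 23*sqrt(6)/6
F(3/2) = -922*sqrt(3)/675 - 2 + 213*sqrt(6)/100 + log(2**(9*sqrt(6)/20)*3**(-9*sqrt(6)/20 + 18*sqrt(3)/5))
F(-1/2) = -2266*sqrt(3)/567 + sqrt(6) + log(2**(sqrt(6))*3**(-sqrt(6) + 2*sqrt(3))) + 6

the 4 pieces separated at 1, 3/2, 3 each add one integral
between 0 and 1 the integrand is t·t^(s-1)
between 1 and 3/2 the integrand is (t + 3)·t^(s-1)
between 3/2 and 3 the integrand is t*log(t)·t^(s-1)
between 3 and ∞ the integrand is t**(-3)·t^(s-1)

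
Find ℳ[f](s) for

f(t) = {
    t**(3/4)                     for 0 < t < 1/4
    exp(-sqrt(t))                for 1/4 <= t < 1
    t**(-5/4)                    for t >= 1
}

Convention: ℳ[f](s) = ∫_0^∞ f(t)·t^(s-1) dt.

(2*2**(2*s)*(4*s - 5)*(4*s + 3)*uppergamma(2*s, 1/2) - 2*2**(2*s)*(4*s - 5)*(4*s + 3)*uppergamma(2*s, 1) - 4*2**(2*s)*(4*s + 3) + sqrt(2)*(4*s - 5))/(4**s*(4*s - 5)*(4*s + 3))
  -3/4 < Re(s) < 5/4

back out the power substitution: t**(3/2) on [0, 1/2); exp(-t) on [1/2, 1); t**(-5/2) on [1, ∞)
along the cuts 1/4, 1, ℳ[f](s) splits into 3 integrals
segment 0 to 1/4 holds t**(3/4); add its integral
piece [1/4, 1): integrate exp(-sqrt(t)) against the kernel
on [1, ∞): add ∫ t**(-5/4)·t^(s-1) dt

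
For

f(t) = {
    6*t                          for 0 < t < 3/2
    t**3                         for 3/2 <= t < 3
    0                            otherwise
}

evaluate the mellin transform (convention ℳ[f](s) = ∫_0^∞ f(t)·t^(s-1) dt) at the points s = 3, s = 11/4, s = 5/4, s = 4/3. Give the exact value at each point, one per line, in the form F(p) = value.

treat the 2 regions marked off by 3/2 separately and sum
segment [0, 3/2) carries 6*t; integrate it
∫ t**3·t^(s-1) over [3/2, 3)

F(3) = 16281/128
F(11/4) = 27*3**(3/4)*(139*2**(1/4) + 2880)/1840
F(5/4) = 3*3**(1/4)*(109*2**(3/4) + 864)/136
F(4/3) = 81*3**(1/3)*(83*2**(2/3) + 672)/2912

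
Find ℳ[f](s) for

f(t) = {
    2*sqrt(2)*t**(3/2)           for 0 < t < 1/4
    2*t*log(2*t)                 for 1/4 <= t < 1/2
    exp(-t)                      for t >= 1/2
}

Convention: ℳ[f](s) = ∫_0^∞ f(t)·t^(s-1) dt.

(2*2**(2*s)*(2*s + 3)*(s**2 + 2*s + 1)*uppergamma(s, 1/2) - 2*2**s*(2*s + 3) + s*(2*s + 3)*log(2) + 2*s + (2*s + 3)*log(2) + sqrt(2)*(s**2 + 2*s + 1) + 3)/(2*2**(2*s)*(2*s + 3)*(s**2 + 2*s + 1))
  Re(s) > -3/2

reversing the common scale on t: t**(3/2) on [0, 1/2); t*log(t) on [1/2, 1); exp(-t/2) on [1, ∞)
along the cuts 1/4, 1/2, ℳ[f](s) splits into 3 integrals
on [0, 1/4): add ∫ 2*sqrt(2)*t**(3/2)·t^(s-1) dt
over [1/4, 1/2), the kernel integral of 2*t*log(2*t) enters the sum
for t in [1/2, ∞): the term is ∫ exp(-t)·t^(s-1)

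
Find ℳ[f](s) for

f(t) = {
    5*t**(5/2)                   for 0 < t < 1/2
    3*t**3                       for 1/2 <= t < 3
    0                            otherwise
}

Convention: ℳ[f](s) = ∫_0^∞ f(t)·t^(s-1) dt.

summing 2 kernel integrals split by 1/2 yields ℳ[f](s)
the [0, 1/2) slice contributes ∫ 5*t**(5/2)·t^(s-1) dt
segment [1/2, 3) carries 3*t**3; integrate it

(10*2**(1/2 - s)*(s + 3) + 648*3**s*(2*s + 5) - 3*(2*s + 5)/2**s)/(8*(s + 3)*(2*s + 5))
  Re(s) > -5/2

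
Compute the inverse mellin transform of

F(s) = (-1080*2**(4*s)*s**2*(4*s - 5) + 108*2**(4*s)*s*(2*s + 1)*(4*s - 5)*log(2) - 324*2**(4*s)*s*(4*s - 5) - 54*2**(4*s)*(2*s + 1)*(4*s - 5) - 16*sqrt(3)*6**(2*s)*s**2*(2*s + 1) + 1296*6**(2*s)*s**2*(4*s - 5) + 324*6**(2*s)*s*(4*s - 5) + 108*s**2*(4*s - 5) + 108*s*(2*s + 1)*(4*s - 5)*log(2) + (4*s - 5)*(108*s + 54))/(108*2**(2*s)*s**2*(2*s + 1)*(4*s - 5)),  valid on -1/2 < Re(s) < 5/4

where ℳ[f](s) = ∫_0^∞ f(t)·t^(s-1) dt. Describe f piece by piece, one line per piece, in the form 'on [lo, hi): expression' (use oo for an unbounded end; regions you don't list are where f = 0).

on [0, 1/4): sqrt(t)
on [1/4, 4): log(sqrt(t))
on [4, 9): sqrt(t) + 3
on [9, oo): t**(-5/4)

undo the power substitution: t on [0, 1/2); log(t) on [1/2, 2); t + 3 on [2, 3); …
treat the 4 regions marked off by 1/4, 4, 9 separately and sum
on [0, 1/4) integrate f = sqrt(t) against the kernel
the [1/4, 4) slice contributes ∫ log(sqrt(t))·t^(s-1) dt
over [4, 9), the kernel integral of (sqrt(t) + 3) enters the sum
∫ over [9, ∞) of t**(-5/4)·t^(s-1) joins the sum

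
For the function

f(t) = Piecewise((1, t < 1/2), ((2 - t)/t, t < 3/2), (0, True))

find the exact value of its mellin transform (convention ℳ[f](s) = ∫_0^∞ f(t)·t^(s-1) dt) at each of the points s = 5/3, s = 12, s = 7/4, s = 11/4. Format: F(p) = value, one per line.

reversing the shared t-power: t on [0, 1/2); 2 - t on [1/2, 3/2)
breakpoints 1/2: one integral from each of the 2 segments
segment 0 to 1/2 holds 1; add its integral
between 1/2 and 3/2 the integrand is (2 - t)/t·t^(s-1)

F(5/3) = 3*2**(1/3)*(-8 + 7*3**(2/3))/20
F(12) = 2657179/540672
F(7/4) = 2**(1/4)*(-22 + 19*3**(3/4))/21
F(11/4) = 3*2**(1/4)*(-10 + 23*3**(3/4))/154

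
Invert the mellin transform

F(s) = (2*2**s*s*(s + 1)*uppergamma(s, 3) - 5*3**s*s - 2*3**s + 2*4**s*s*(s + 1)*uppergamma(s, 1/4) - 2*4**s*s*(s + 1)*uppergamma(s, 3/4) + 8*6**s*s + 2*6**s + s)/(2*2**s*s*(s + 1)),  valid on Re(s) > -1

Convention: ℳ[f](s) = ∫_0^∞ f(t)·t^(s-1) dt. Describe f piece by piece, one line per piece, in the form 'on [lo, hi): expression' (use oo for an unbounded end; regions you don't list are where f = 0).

breakpoints 1/2, 3/2, 3: one integral from each of the 4 segments
on [0, 1/2): add ∫ t·t^(s-1) dt
∫ over [1/2, 3/2) of exp(-t/2)·t^(s-1) joins the sum
for t in [3/2, 3): the term is ∫ (t + 1)·t^(s-1)
∫ exp(-t)·t^(s-1) over [3, ∞)

on [0, 1/2): t
on [1/2, 3/2): exp(-t/2)
on [3/2, 3): t + 1
on [3, oo): exp(-t)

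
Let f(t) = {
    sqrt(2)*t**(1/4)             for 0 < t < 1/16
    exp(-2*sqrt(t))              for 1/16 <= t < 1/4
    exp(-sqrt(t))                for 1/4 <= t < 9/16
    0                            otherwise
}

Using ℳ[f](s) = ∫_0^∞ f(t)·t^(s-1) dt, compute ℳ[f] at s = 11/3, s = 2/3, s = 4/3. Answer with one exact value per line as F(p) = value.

remove the power substitution first: sqrt(2)*sqrt(t) on [0, 1/4); exp(-2*t) on [1/4, 1/2); exp(-t) on [1/2, 3/4)
back out the common scale on t: sqrt(t) on [0, 1/2); exp(-t) on [1/2, 1); exp(-t/2) on [1, 3/2)
along the cuts 1/16, 1/4, ℳ[f](s) splits into 3 integrals
[0, 1/16) adds the kernel integral of sqrt(2)*t**(1/4)
on [1/16, 1/4) integrate f = exp(-2*sqrt(t)) against the kernel
piece [1/4, 9/16): integrate exp(-sqrt(t)) against the kernel

F(11/3) = -2*uppergamma(22/3, 3/4) - 2**(2/3)*uppergamma(22/3, 1)/128 + 3*2**(5/6)/770048 + 2**(2/3)*uppergamma(22/3, 1/2)/128 + 2*uppergamma(22/3, 1/2)
F(2/3) = -2*uppergamma(4/3, 3/4) - 2**(2/3)*uppergamma(4/3, 1)/2 + 3*2**(5/6)/44 + 2**(2/3)*uppergamma(4/3, 1/2)/2 + 2*uppergamma(4/3, 1/2)
F(4/3) = -2*uppergamma(8/3, 3/4) - 2**(1/3)*uppergamma(8/3, 1)/4 + 3*2**(1/6)/304 + 2**(1/3)*uppergamma(8/3, 1/2)/4 + 2*uppergamma(8/3, 1/2)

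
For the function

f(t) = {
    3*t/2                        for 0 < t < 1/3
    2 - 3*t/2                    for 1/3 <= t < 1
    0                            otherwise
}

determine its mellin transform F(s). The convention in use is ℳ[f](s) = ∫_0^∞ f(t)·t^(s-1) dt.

the common scale on t comes off first: t on [0, 1/2); 2 - t on [1/2, 3/2)
the 2 pieces separated at 1/3 each add one integral
the [0, 1/3) slice contributes ∫ 3*t/2·t^(s-1) dt
segment [1/3, 1) carries (2 - 3*t/2); integrate it

(3**s*s/2 + 2*3**s - s - 2)/(3**s*s*(s + 1))
  Re(s) > -1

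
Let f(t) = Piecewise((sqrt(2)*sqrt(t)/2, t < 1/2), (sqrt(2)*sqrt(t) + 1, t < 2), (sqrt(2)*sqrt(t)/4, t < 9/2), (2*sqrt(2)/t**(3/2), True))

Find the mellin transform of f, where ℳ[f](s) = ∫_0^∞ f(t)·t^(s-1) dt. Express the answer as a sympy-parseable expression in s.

(270*2**(2*s)*s*(2*s - 3) + 54*2**(2*s)*(2*s - 3) + 81*3**(2*s)*s*(2*s - 3) - 32*9**s*s*(2*s + 1) - 162*s*(2*s - 3) - 108*s + 162)/(54*2**s*s*(2*s - 3)*(2*s + 1))
  -1/2 < Re(s) < 3/2

peel off the common scale on t: sqrt(t) on [0, 1/4); 2*sqrt(t) + 1 on [1/4, 1); sqrt(t)/2 on [1, 9/4); …
strip the power substitution: t on [0, 1/2); 2*t + 1 on [1/2, 1); t/2 on [1, 3/2); …
summing 4 kernel integrals split by 1/2, 2, 9/2 yields ℳ[f](s)
between 0 and 1/2 the integrand is sqrt(2)*sqrt(t)/2·t^(s-1)
for t in [1/2, 2): the term is ∫ (sqrt(2)*sqrt(t) + 1)·t^(s-1)
between 2 and 9/2 the integrand is sqrt(2)*sqrt(t)/4·t^(s-1)
∫ over [9/2, ∞) of 2*sqrt(2)/t**(3/2)·t^(s-1) joins the sum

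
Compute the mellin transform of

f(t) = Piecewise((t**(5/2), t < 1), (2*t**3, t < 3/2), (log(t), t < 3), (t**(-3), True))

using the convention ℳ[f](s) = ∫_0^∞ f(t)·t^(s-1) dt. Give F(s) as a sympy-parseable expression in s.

the shared t-power comes off first: t**(3/2) on [0, 1); 2*t**2 on [1, 3/2); log(t)/t on [3/2, 3); …
treat the 4 regions marked off by 1, 3/2, 3 separately and sum
on [0, 1) integrate f = t**(5/2) against the kernel
∫ over [1, 3/2) of 2*t**3·t^(s-1) joins the sum
between 3/2 and 3 the integrand is log(t)·t^(s-1)
the [3, ∞) slice contributes ∫ t**(-3)·t^(s-1) dt

2**(-s - 1)*(324*2**(s + 1)*(s - 3)*(s + 3)*(-2*s + (s + 1)**2 - 1) - 324*2**(s + 1)*(s - 3)*(2*s + 5)*(-2*s + (s + 1)**2 - 1) - 108*3**(s + 1)*(s - 3)*(s + 1)*(s + 3)*(2*s + 5)*log(3) + 108*3**(s + 1)*(s - 3)*(s + 1)*(s + 3)*(2*s + 5)*log(2) - 108*3**(s + 1)*(s - 3)*(s + 3)*(2*s + 5)*log(2) + 108*3**(s + 1)*(s - 3)*(s + 3)*(2*s + 5) + 108*3**(s + 1)*(s - 3)*(s + 3)*(2*s + 5)*log(3) + 729*3**(s + 1)*(s - 3)*(2*s + 5)*(-2*s + (s + 1)**2 - 1) + 54*6**(s + 1)*(s - 3)*(s + 1)*(s + 3)*(2*s + 5)*log(3) - 54*6**(s + 1)*(s - 3)*(s + 3)*(2*s + 5)*log(3) - 54*6**(s + 1)*(s - 3)*(s + 3)*(2*s + 5) - 2*6**(s + 1)*(s + 3)*(2*s + 5)*(-2*s + (s + 1)**2 - 1))/(162*(s - 3)*(s + 3)*(2*s + 5)*(-2*s + (s + 1)**2 - 1))
  -5/2 < Re(s) < 3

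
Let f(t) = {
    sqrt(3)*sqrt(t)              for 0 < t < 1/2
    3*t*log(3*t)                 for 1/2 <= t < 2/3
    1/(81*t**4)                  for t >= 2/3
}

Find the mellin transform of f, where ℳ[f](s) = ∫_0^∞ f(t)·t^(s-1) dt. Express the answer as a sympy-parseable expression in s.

(32*2**(2*s)*s*(s - 4)*(2*s + 1)*log(2) - 32*2**(2*s)*(s - 4)*(2*s + 1) + 32*2**(2*s)*(s - 4)*(2*s + 1)*log(2) + 3**s*s*(s - 4)*(2*s + 1)*(-24*log(3) + 24*log(2)) + 3**s*(s - 4)*(2*s + 1)*(-24*log(3) + 24*log(2)) + 24*3**s*(s - 4)*(2*s + 1) + 16*3**s*sqrt(6)*(s - 4)*(s**2 + 2*s + 1) - 4**s*(2*s + 1)*(s**2 + 2*s + 1))/(16*6**s*(s - 4)*(2*s + 1)*(s**2 + 2*s + 1))
  -1/2 < Re(s) < 4

back out the common scale on t: sqrt(t) on [0, 3/2); t*log(t) on [3/2, 2); t**(-4) on [2, ∞)
split f at 1/2, 2/3: ℳ[f](s) collects 3 kernel integrals
between 0 and 1/2 the integrand is sqrt(3)*sqrt(t)·t^(s-1)
the [1/2, 2/3) slice contributes ∫ 3*t*log(3*t)·t^(s-1) dt
between 2/3 and ∞ the integrand is 1/(81*t**4)·t^(s-1)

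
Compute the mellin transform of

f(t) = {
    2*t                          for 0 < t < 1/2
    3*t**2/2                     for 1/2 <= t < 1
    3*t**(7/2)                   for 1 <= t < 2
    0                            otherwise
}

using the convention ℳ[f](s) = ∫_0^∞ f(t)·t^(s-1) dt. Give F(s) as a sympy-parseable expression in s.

(2**(3 - s)*(s + 2)*(2*s + 7) + 3*2**(s + 15/2)*(s + 1)*(s + 2) - 48*(s + 1)*(s + 2) + 12*(s + 1)*(2*s + 7) - 3*(s + 1)*(2*s + 7)/2**s)/(8*(s + 1)*(s + 2)*(2*s + 7))
  Re(s) > -1

integrate the 3 segments split at 1/2, 1, then add the results
∫ 2*t·t^(s-1) over [0, 1/2)
between 1/2 and 1 the integrand is 3*t**2/2·t^(s-1)
between 1 and 2 the integrand is 3*t**(7/2)·t^(s-1)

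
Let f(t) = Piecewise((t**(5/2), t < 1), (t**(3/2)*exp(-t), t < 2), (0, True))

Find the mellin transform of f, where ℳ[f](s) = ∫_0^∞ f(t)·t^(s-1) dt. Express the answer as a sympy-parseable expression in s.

undo the shared t-power: t**2 on [0, 1); t*exp(-t) on [1, 2)
peel off the shared t-power: t on [0, 1); exp(-t) on [1, 2)
f breaks at 1 into 2 integrals to sum
∫ over [0, 1) of t**(5/2)·t^(s-1) joins the sum
the [1, 2) slice contributes ∫ t**(3/2)*exp(-t)·t^(s-1) dt

((2*s + 5)*uppergamma(s + 3/2, 1) - (2*s + 5)*uppergamma(s + 3/2, 2) + 2)/(2*s + 5)
  Re(s) > -5/2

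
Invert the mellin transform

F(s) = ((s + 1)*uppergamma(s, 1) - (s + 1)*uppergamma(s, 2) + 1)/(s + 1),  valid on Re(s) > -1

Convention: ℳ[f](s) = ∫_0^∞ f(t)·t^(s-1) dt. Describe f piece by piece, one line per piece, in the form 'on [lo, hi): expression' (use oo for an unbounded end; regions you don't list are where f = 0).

on [0, 1): t
on [1, 2): exp(-t)

f breaks at 1 into 2 integrals to sum
[0, 1) adds the kernel integral of t
the [1, 2) slice contributes ∫ exp(-t)·t^(s-1) dt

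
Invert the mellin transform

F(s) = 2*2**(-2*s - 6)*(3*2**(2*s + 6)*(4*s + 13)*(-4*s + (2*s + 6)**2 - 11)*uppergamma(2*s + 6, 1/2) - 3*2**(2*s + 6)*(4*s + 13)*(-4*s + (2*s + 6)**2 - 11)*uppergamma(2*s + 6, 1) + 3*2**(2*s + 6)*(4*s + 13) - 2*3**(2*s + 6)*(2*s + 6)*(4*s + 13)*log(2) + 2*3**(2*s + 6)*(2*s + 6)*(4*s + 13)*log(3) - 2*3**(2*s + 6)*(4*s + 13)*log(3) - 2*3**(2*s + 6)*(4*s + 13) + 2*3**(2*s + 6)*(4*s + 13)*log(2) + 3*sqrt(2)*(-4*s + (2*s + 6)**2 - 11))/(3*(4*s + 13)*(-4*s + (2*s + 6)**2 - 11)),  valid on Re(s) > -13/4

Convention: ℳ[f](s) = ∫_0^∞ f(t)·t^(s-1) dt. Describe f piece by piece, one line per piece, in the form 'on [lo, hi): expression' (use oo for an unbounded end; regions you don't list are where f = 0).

on [0, 1/4): t**(13/4)
on [1/4, 1): t**3*exp(-sqrt(t))
on [1, 9/4): t**(5/2)*log(sqrt(t))

remove the shared t-power first: t**(5/4) on [0, 1/4); t*exp(-sqrt(t)) on [1/4, 1); sqrt(t)*log(sqrt(t)) on [1, 9/4)
peel off the power substitution: t**(5/2) on [0, 1/2); t**2*exp(-t) on [1/2, 1); t*log(t) on [1, 3/2)
the shared t-power comes off first: sqrt(t) on [0, 1/2); exp(-t) on [1/2, 1); log(t)/t on [1, 3/2)
split f at 1/4, 1: ℳ[f](s) collects 3 kernel integrals
piece [0, 1/4): integrate t**(13/4) against the kernel
over [1/4, 1), the kernel integral of t**3*exp(-sqrt(t)) enters the sum
segment [1, 9/4) carries t**(5/2)*log(sqrt(t)); integrate it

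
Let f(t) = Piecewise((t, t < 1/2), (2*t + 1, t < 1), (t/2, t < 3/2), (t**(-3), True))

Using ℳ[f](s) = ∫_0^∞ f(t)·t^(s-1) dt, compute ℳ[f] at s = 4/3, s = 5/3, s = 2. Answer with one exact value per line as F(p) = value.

F(4/3) = 2**(2/3)*(-405 + 629*3**(1/3) + 1170*2**(1/3))/1680
F(5/3) = 2**(1/3)*(-378 + 725*3**(2/3) + 1116*2**(2/3))/1920
F(2) = 33/16

integrate the 4 segments split at 1/2, 1, 3/2, then add the results
between 0 and 1/2 the integrand is t·t^(s-1)
on [1/2, 1) integrate f = (2*t + 1) against the kernel
the [1, 3/2) slice contributes ∫ t/2·t^(s-1) dt
on [3/2, ∞) integrate f = t**(-3) against the kernel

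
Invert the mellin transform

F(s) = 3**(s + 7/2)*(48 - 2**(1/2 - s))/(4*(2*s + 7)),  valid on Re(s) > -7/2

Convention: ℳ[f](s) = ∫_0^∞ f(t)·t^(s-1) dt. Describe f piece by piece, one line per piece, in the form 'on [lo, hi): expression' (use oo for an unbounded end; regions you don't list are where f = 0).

f breaks at 3/2 into 2 integrals to sum
[0, 3/2) adds the kernel integral of 4*t**(7/2)
over [3/2, 3), the kernel integral of 6*t**(7/2) enters the sum

on [0, 3/2): 4*t**(7/2)
on [3/2, 3): 6*t**(7/2)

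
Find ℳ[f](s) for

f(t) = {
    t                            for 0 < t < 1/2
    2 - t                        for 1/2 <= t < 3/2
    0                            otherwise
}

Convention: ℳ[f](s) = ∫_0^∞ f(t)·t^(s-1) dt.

(3**s*s + 4*3**s - 2*s - 4)/(2*2**s*s*(s + 1))
  Re(s) > -1

along the cuts 1/2, ℳ[f](s) splits into 2 integrals
between 0 and 1/2 the integrand is t·t^(s-1)
over [1/2, 3/2), the kernel integral of (2 - t) enters the sum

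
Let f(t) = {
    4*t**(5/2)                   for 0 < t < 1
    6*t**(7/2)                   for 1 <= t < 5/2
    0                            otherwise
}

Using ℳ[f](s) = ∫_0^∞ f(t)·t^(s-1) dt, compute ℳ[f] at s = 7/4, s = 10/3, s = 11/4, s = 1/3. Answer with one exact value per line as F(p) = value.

F(7/4) = -24/119 + 3125*2**(3/4)*5**(1/4)/56
F(10/3) = -276/1435 + 140625*2**(1/6)*5**(5/6)/1312
F(11/4) = -104/525 + 1875*2**(3/4)*5**(1/4)/16
F(1/3) = -60/391 + 1125*2**(1/6)*5**(5/6)/92

the 2 pieces separated at 1 each add one integral
the [0, 1) slice contributes ∫ 4*t**(5/2)·t^(s-1) dt
segment 1 to 5/2 holds 6*t**(7/2); add its integral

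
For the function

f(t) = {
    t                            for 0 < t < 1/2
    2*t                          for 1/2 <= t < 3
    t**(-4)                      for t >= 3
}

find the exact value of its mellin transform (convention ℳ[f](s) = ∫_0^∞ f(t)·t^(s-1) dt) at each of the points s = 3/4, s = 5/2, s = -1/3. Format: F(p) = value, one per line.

split f at 1/2, 3: ℳ[f](s) collects 3 kernel integrals
[0, 1/2) adds the kernel integral of t
over [1/2, 3), the kernel integral of 2*t enters the sum
segment 3 to ∞ holds t**(-4); add its integral

F(3/4) = 2**(1/4)*(-1053 + 12650*6**(3/4))/7371
F(5/2) = sqrt(2)*(-27 + 11720*sqrt(6))/1512
F(-1/3) = 2**(1/3)*(-3159 + 6320*6**(2/3))/4212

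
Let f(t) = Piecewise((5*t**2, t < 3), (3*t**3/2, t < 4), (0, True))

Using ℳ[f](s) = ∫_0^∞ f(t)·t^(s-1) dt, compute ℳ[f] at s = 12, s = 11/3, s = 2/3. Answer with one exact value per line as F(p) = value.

summing 2 kernel integrals split by 3 yields ℳ[f](s)
segment 0 to 3 holds 5*t**2; add its integral
between 3 and 4 the integrand is 3*t**3/2·t^(s-1)

F(12) = 3767662322/35
F(11/3) = 34263*3**(2/3)/680 + 9216*2**(1/3)/5
F(2/3) = 513*3**(2/3)/88 + 576*2**(1/3)/11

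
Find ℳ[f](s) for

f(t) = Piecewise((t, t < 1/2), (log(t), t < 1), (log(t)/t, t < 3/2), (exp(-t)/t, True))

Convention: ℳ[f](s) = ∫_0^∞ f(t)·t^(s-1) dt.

reversing the shared t-power: t**2 on [0, 1/2); t*log(t) on [1/2, 1); log(t) on [1, 3/2); …
the 4 pieces separated at 1/2, 1, 3/2 each add one integral
for t in [0, 1/2): the term is ∫ t·t^(s-1)
∫ over [1/2, 1) of log(t)·t^(s-1) joins the sum
∫ log(t)/t·t^(s-1) over [1, 3/2)
∫ exp(-t)/t·t^(s-1) over [3/2, ∞)

(6*2**s*(s - 1)**2*(s + 1)*(2*s + (s - 1)**2 - 1)*uppergamma(s - 1, 3/2) - 6*2**s*(s - 1)**2*(s + 1) + 6*2**s*(s + 1)*(2*s + (s - 1)**2 - 1) + 3**s*(s - 1)*(s + 1)*(-4*log(2) + 4*log(3))*(2*s + (s - 1)**2 - 1) - 4*3**s*(s + 1)*(2*s + (s - 1)**2 - 1) + 6*(s - 1)**3*(s + 1)*log(2) + 6*(s - 1)**2*(s + 1)*log(2) + 6*(s - 1)**2*(s + 1) + 3*(s - 1)**2*(2*s + (s - 1)**2 - 1))/(6*2**s*(s - 1)**2*(s + 1)*(2*s + (s - 1)**2 - 1))
  Re(s) > -1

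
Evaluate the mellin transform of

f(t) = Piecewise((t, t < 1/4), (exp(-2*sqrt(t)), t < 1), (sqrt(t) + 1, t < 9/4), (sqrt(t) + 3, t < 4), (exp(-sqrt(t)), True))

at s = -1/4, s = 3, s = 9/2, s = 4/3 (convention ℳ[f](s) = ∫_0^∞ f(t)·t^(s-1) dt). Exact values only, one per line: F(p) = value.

the power substitution comes off first: t**2 on [0, 1/2); exp(-2*t) on [1/2, 1); t + 1 on [1, 3/2); …
slice at 1/4, 1, 9/4, 4, transform all 5 pieces, and sum them
piece [0, 1/4): integrate t against the kernel
piece [1/4, 1): integrate exp(-2*sqrt(t)) against the kernel
segment 1 to 9/4 holds (sqrt(t) + 1); add its integral
for t in [9/4, 4): the term is ∫ (sqrt(t) + 3)·t^(s-1)
on [4, ∞): add ∫ exp(-sqrt(t))·t^(s-1) dt

F(-1/4) = sqrt(2)*(3*sqrt(2)*(-2 - 2*sqrt(pi)*exp(2)*erfc(sqrt(2)) + sqrt(2)) + 12*E + (-5 - 12*sqrt(pi)*erfc(1) + 12*sqrt(pi)*erfc(sqrt(2)) + 8*sqrt(3))*exp(2))*exp(-2)/3
F(3) = (219072*E + 1986101*exp(2) + 36916992)*exp(-2)/21504
F(9/2) = (217009980*E + 267949573*exp(2) + 301364743680)*exp(-2)/506880
F(4/3) = 2**(1/3)*(-4158*3**(2/3) - 1596*2**(2/3) - 616*uppergamma(8/3, 2) + 33 + 616*uppergamma(8/3, 1) + 2464*2**(2/3)*uppergamma(8/3, 2) + 32928*2**(1/3))/2464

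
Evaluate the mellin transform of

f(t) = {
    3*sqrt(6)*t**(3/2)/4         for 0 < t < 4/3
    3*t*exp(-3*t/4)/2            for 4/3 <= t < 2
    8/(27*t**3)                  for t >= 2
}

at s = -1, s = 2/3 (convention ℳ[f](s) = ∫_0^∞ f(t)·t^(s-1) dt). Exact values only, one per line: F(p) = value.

F(-1) = 3*Ei(-3/2)/2 + 1/216 - 3*Ei(-1)/2 + 3*sqrt(2)
F(2/3) = -4*6**(1/3)*uppergamma(5/3, 3/2)/3 + 2**(2/3)/63 + 4*6**(1/3)*uppergamma(5/3, 1)/3 + 8*2**(5/6)*3**(1/3)/13

undo the common scale on t: t**(3/2) on [0, 2); t*exp(-t/2) on [2, 3); t**(-3) on [3, ∞)
invert the shared t-power to get sqrt(t) on [0, 2); exp(-t/2) on [2, 3); t**(-4) on [3, ∞)
treat the 3 regions marked off by 4/3, 2 separately and sum
the [0, 4/3) slice contributes ∫ 3*sqrt(6)*t**(3/2)/4·t^(s-1) dt
over [4/3, 2), the kernel integral of 3*t*exp(-3*t/4)/2 enters the sum
over [2, ∞), the kernel integral of 8/(27*t**3) enters the sum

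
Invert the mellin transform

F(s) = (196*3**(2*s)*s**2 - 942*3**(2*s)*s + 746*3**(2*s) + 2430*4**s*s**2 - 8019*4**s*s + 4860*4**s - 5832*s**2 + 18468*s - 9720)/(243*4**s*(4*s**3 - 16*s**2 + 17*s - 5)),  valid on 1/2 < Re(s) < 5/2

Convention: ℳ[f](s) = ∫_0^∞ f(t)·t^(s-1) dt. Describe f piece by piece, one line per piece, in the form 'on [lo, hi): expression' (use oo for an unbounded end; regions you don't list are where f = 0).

on [0, 1/4): 1/sqrt(t)
on [1/4, 1): (2*sqrt(t) + 1)/t
on [1, 9/4): 1/(2*sqrt(t))
on [9/4, oo): t**(-5/2)

reversing the shared t-power: sqrt(t) on [0, 1/4); 2*sqrt(t) + 1 on [1/4, 1); sqrt(t)/2 on [1, 9/4); …
remove the power substitution first: t on [0, 1/2); 2*t + 1 on [1/2, 1); t/2 on [1, 3/2); …
f breaks at 1/4, 1, 9/4 into 4 integrals to sum
on [0, 1/4): add ∫ 1/sqrt(t)·t^(s-1) dt
[1/4, 1) adds the kernel integral of (2*sqrt(t) + 1)/t
[1, 9/4) adds the kernel integral of 1/(2*sqrt(t))
∫ over [9/4, ∞) of t**(-5/2)·t^(s-1) joins the sum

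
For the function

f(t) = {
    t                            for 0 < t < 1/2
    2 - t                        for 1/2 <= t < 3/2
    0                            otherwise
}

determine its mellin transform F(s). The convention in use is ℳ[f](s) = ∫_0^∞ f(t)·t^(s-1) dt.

(3**s*s + 4*3**s - 2*s - 4)/(2*2**s*s*(s + 1))
  Re(s) > -1

the 2 pieces separated at 1/2 each add one integral
the [0, 1/2) slice contributes ∫ t·t^(s-1) dt
on [1/2, 3/2) integrate f = (2 - t) against the kernel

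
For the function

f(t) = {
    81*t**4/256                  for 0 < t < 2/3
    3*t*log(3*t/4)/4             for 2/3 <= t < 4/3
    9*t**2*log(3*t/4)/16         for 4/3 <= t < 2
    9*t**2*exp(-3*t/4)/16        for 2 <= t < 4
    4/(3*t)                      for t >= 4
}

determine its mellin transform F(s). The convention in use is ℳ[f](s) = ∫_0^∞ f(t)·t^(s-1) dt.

back out the common scale on t: 81*t**4/16 on [0, 1/3); 3*t*log(3*t/2)/2 on [1/3, 2/3); 9*t**2*log(3*t/2)/4 on [2/3, 1); …
strip the common scale on t: t**4 on [0, 1/2); t*log(t) on [1/2, 1); t**2*log(t) on [1, 3/2); …
invert the shared t-power to get t**2 on [0, 1/2); log(t)/t on [1/2, 1); log(t) on [1, 3/2); …
treat the 5 regions marked off by 2/3, 4/3, 2, 4 separately and sum
∫ 81*t**4/256·t^(s-1) over [0, 2/3)
∫ over [2/3, 4/3) of 3*t*log(3*t/4)/4·t^(s-1) joins the sum
[4/3, 2) adds the kernel integral of 9*t**2*log(3*t/4)/16
[2, 4) adds the kernel integral of 9*t**2*exp(-3*t/4)/16
the [4, ∞) slice contributes ∫ 4/(3*t)·t^(s-1) dt

2**s*(48*2**s*(s - 1)*(s + 2)**2*(s + 4)*(2*s - (s + 2)**2 + 3)*uppergamma(s + 2, 3/2) - 48*2**s*(s - 1)*(s + 2)**2*(s + 4)*(2*s - (s + 2)**2 + 3)*uppergamma(s + 2, 3) + 48*2**s*(s - 1)*(s + 2)**2*(s + 4) + 48*2**s*(s - 1)*(s + 4)*(2*s - (s + 2)**2 + 3) + 3**s*(s - 1)*(s + 2)*(s + 4)*(-108*log(2) + 108*log(3))*(2*s - (s + 2)**2 + 3) - 108*3**s*(s - 1)*(s + 4)*(2*s - (s + 2)**2 + 3) - 16*6**s*(s + 2)**2*(s + 4)*(2*s - (s + 2)**2 + 3) - 24*(s - 1)*(s + 2)**3*(s + 4)*log(2) - 24*(s - 1)*(s + 2)**2*(s + 4) + 24*(s - 1)*(s + 2)**2*(s + 4)*log(2) + 3*(s - 1)*(s + 2)**2*(2*s - (s + 2)**2 + 3))/(48*3**s*(s - 1)*(s + 2)**2*(s + 4)*(2*s - (s + 2)**2 + 3))
  -4 < Re(s) < 1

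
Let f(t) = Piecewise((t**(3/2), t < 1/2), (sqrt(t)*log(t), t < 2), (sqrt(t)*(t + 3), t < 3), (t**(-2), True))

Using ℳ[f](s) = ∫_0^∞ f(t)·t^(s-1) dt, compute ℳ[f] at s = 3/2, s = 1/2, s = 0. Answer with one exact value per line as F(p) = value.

F(3/2) = 2*sqrt(3)/3 + 17*log(2)/8 + 207/16
F(1/2) = 2*sqrt(3)/27 + 5*log(2)/2 + 33/8
F(0) = sqrt(2)*(-330 + sqrt(2) + 108*log(2) + 144*sqrt(6))/36

invert the power substitution to get t**3 on [0, sqrt(2)/2); t*log(t**2) on [sqrt(2)/2, sqrt(2)); t*(t**2 + 3) on [sqrt(2), sqrt(3)); …
strip the shared t-power: t**2 on [0, sqrt(2)/2); log(t**2) on [sqrt(2)/2, sqrt(2)); t**2 + 3 on [sqrt(2), sqrt(3)); …
peel off the power substitution: t on [0, 1/2); log(t) on [1/2, 2); t + 3 on [2, 3); …
along the cuts 1/2, 2, 3, ℳ[f](s) splits into 4 integrals
∫ over [0, 1/2) of t**(3/2)·t^(s-1) joins the sum
segment 1/2 to 2 holds sqrt(t)*log(t); add its integral
segment [2, 3) carries sqrt(t)*(t + 3); integrate it
∫ over [3, ∞) of t**(-2)·t^(s-1) joins the sum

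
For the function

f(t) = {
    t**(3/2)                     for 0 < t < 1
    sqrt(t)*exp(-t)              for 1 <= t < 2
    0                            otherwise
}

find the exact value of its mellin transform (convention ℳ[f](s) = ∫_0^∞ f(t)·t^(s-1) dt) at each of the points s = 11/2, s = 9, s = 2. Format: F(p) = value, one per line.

F(11/2) = -872*exp(-2) + 1/7 + 326*exp(-1)
F(9) = (-6395929218*sqrt(2) + (-723647925*sqrt(pi)*erfc(sqrt(2)) + 1024 + 723647925*sqrt(pi)*erfc(1))*exp(2) + 2938122894*E)*exp(-2)/10752
F(2) = (-98*sqrt(2) + (-21*sqrt(pi)*erfc(sqrt(2)) + 21*sqrt(pi)*erfc(1) + 8)*exp(2) + 70*E)*exp(-2)/28

the power substitution comes off first: t**3 on [0, 1); t*exp(-t**2) on [1, sqrt(2))
strip the shared t-power: t**2 on [0, 1); exp(-t**2) on [1, sqrt(2))
the power substitution comes off first: t on [0, 1); exp(-t) on [1, 2)
split f at 1: ℳ[f](s) collects 2 kernel integrals
segment [0, 1) carries t**(3/2); integrate it
segment [1, 2) carries sqrt(t)*exp(-t); integrate it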